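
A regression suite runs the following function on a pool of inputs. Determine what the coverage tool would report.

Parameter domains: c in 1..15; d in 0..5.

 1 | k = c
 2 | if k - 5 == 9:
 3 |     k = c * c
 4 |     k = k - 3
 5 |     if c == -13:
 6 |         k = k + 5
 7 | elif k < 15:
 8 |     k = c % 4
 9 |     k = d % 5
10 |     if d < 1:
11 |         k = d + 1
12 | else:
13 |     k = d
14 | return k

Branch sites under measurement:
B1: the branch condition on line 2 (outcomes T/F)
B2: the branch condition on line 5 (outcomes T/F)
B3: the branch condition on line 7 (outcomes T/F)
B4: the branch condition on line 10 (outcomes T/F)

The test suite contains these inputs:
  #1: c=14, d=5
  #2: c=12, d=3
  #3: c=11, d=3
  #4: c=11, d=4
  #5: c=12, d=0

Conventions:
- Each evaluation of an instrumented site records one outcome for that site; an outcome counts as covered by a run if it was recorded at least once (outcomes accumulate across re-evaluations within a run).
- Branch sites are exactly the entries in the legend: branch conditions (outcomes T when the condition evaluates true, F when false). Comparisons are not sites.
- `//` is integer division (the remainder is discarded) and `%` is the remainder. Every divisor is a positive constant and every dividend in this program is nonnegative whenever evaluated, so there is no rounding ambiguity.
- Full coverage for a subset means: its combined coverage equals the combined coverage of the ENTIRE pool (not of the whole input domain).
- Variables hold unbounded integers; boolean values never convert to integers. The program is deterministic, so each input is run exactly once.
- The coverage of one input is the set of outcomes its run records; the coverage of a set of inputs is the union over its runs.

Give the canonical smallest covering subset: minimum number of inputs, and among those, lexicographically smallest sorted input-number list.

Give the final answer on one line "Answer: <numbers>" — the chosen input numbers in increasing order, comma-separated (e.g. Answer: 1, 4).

run #1 (c=14, d=5) records B1=T, B2=F
run #2 (c=12, d=3) records B1=F, B3=T, B4=F
run #3 (c=11, d=3) records B1=F, B3=T, B4=F
run #4 (c=11, d=4) records B1=F, B3=T, B4=F
run #5 (c=12, d=0) records B1=F, B3=T, B4=T
union over all inputs: B1=T, B1=F, B2=F, B3=T, B4=T, B4=F (6 outcomes)
checked all size-1 subsets: none covers 6 outcomes (max 3/6)
checked all size-2 subsets: none covers 6 outcomes (max 5/6)
the canonical winner is {1, 2, 5}: size 3, full 6-outcome coverage, earliest index list among size-3 covers

Answer: 1, 2, 5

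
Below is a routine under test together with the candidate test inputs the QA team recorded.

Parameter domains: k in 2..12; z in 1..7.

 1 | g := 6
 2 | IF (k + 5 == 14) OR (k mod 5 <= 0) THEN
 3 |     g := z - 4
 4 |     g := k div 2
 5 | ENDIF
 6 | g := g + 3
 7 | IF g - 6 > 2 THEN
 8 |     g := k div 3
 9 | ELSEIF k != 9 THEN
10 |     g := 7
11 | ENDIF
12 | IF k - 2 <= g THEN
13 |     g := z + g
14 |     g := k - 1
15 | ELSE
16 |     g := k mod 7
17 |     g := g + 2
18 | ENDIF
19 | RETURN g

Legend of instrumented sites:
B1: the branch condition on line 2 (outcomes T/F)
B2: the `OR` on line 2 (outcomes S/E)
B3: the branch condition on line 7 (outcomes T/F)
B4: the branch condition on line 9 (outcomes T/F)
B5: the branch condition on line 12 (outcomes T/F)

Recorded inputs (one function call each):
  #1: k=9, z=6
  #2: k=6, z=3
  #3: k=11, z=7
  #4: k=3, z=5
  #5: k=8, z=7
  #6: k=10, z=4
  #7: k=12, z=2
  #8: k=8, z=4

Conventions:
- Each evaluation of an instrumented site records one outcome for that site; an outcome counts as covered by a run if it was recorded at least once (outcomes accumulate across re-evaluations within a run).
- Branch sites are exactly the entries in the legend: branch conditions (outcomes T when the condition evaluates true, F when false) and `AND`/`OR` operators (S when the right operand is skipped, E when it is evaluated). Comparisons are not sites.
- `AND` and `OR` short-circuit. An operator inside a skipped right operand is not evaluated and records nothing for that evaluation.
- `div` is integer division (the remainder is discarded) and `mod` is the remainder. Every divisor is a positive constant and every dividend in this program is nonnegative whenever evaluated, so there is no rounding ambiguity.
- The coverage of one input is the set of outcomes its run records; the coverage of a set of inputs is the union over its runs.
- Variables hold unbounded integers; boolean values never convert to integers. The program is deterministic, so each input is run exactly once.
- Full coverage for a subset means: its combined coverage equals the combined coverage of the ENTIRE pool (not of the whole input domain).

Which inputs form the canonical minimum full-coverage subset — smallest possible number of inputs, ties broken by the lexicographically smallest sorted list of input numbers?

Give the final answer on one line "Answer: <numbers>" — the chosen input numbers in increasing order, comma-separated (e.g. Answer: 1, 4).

#1 (k=9, z=6) -> B2->S, B1->T, B3->F, B4->F, B5->T; covered: B1=T, B2=S, B3=F, B4=F, B5=T
#2 (k=6, z=3) -> B2->E, B1->F, B3->T, B5->F; covered: B1=F, B2=E, B3=T, B5=F
#3 (k=11, z=7) -> B2->E, B1->F, B3->T, B5->F; covered: B1=F, B2=E, B3=T, B5=F
#4 (k=3, z=5) -> B2->E, B1->F, B3->T, B5->T; covered: B1=F, B2=E, B3=T, B5=T
#5 (k=8, z=7) -> B2->E, B1->F, B3->T, B5->F; covered: B1=F, B2=E, B3=T, B5=F
#6 (k=10, z=4) -> B2->E, B1->T, B3->F, B4->T, B5->F; covered: B1=T, B2=E, B3=F, B4=T, B5=F
#7 (k=12, z=2) -> B2->E, B1->F, B3->T, B5->F; covered: B1=F, B2=E, B3=T, B5=F
#8 (k=8, z=4) -> B2->E, B1->F, B3->T, B5->F; covered: B1=F, B2=E, B3=T, B5=F
the full pool covers 10 outcomes: B1=T, B1=F, B2=S, B2=E, B3=T, B3=F, B4=T, B4=F, B5=T, B5=F
size 1 is not enough: best union over all size-1 subsets is 5/10
size 2 is not enough: best union over all size-2 subsets is 9/10
at size 3, {1, 2, 6} reaches all 10 outcomes; every lexicographically earlier size-3 subset fails

Answer: 1, 2, 6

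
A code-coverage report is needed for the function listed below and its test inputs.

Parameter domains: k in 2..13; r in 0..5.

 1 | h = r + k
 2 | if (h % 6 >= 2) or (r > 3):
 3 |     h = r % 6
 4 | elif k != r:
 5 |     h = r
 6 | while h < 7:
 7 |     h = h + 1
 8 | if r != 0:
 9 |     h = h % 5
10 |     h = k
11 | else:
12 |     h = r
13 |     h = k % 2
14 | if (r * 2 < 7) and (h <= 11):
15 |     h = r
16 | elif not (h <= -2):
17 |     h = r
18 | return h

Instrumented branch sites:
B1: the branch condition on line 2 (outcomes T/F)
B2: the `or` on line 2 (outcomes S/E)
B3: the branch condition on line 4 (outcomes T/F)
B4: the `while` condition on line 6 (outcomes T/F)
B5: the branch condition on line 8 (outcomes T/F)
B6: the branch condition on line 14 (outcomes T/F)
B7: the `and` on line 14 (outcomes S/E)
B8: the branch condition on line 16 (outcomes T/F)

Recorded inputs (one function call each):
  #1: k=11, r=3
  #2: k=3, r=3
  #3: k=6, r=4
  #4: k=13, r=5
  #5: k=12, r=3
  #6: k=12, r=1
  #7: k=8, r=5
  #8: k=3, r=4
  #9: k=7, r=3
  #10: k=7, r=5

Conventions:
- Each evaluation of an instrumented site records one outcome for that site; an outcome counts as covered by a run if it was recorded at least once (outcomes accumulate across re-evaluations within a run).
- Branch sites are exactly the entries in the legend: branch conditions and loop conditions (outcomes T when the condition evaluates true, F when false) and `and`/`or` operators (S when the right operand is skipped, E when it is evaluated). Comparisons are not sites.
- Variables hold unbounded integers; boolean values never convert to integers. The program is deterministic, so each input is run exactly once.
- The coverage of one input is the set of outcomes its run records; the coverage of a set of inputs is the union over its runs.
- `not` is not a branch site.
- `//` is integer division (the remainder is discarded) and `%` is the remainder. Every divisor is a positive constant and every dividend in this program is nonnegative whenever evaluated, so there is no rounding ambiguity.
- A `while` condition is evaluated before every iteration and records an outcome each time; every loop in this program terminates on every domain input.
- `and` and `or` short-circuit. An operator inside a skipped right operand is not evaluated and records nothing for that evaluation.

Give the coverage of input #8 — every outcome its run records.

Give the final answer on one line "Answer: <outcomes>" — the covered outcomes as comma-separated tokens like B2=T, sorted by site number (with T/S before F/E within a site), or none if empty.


Tracing the run of input #8 (k=3, r=4):
  B2->E, B1->T, B4->T, B4->T, B4->T, B4->F, B5->T, B7->S, B6->F, B8->T
distinct outcomes covered: B1=T, B2=E, B4=T, B4=F, B5=T, B6=F, B7=S, B8=T
Answer: B1=T, B2=E, B4=T, B4=F, B5=T, B6=F, B7=S, B8=T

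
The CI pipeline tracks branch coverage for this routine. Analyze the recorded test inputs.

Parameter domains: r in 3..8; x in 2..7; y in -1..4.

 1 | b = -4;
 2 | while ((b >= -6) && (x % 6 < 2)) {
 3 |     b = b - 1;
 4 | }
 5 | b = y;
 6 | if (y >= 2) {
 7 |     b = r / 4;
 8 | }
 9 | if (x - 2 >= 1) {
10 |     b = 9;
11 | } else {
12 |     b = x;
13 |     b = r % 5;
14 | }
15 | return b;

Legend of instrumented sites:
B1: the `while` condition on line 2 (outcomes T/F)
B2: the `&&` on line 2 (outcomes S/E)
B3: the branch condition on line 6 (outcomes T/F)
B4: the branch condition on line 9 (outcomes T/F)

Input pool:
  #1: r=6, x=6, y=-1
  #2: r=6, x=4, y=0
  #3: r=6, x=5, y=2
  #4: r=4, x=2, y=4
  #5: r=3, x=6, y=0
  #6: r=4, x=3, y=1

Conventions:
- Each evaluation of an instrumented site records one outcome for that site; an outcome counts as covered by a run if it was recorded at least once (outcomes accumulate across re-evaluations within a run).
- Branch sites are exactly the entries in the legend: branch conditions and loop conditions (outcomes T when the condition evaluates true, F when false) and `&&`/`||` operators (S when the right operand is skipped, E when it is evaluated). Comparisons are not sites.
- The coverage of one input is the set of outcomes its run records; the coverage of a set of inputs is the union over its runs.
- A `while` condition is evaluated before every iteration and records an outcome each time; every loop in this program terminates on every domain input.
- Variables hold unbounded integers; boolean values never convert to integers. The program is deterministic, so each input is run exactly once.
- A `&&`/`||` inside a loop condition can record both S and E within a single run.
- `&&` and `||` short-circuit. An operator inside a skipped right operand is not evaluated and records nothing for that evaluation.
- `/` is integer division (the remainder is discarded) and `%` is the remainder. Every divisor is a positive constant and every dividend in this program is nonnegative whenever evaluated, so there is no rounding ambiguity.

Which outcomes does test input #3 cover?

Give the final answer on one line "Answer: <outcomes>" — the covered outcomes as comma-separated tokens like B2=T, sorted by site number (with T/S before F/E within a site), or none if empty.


Tracing the run of input #3 (r=6, x=5, y=2):
  B2->E, B1->F, B3->T, B4->T
deduplicating events, the covered set is: B1=F, B2=E, B3=T, B4=T
Answer: B1=F, B2=E, B3=T, B4=T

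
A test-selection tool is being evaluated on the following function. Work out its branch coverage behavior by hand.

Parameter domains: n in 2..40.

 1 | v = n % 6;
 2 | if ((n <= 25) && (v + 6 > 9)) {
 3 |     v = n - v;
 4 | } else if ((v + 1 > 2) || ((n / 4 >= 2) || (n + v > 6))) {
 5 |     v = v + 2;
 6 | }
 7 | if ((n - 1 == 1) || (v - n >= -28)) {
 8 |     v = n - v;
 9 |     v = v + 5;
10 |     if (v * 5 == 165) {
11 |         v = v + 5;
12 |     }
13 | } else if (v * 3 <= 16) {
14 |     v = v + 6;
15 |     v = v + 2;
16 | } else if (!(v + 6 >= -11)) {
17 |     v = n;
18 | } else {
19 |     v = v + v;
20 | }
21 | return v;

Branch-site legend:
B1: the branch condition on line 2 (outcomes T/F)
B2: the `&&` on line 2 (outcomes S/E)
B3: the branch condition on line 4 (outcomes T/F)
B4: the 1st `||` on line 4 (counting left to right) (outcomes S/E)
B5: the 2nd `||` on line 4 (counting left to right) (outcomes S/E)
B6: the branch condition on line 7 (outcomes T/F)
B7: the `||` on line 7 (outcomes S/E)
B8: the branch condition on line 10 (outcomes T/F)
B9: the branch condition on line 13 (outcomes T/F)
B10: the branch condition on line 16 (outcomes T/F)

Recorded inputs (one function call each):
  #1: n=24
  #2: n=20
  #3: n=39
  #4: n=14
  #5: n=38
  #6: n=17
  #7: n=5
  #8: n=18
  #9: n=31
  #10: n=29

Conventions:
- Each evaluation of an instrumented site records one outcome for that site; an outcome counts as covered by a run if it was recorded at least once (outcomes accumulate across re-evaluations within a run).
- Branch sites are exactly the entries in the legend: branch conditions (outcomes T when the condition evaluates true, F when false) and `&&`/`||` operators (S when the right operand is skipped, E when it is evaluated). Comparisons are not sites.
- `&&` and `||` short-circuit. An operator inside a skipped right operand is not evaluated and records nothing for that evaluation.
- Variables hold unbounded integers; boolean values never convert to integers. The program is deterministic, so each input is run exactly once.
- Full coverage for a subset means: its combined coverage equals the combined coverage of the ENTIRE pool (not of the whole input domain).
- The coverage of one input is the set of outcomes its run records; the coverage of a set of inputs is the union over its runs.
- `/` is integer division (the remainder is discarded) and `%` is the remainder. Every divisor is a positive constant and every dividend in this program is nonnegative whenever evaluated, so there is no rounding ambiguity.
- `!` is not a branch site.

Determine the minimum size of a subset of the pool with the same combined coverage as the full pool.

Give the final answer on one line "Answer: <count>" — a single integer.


input #1 (n=24): covers B1=F, B2=E, B3=T, B4=E, B5=S, B6=T, B7=E, B8=F
input #2 (n=20): covers B1=F, B2=E, B3=T, B4=S, B6=T, B7=E, B8=F
input #3 (n=39): covers B1=F, B2=S, B3=T, B4=S, B6=F, B7=E, B9=T
input #4 (n=14): covers B1=F, B2=E, B3=T, B4=S, B6=T, B7=E, B8=F
input #5 (n=38): covers B1=F, B2=S, B3=T, B4=S, B6=F, B7=E, B9=T
input #6 (n=17): covers B1=T, B2=E, B6=T, B7=E, B8=F
input #7 (n=5): covers B1=T, B2=E, B6=T, B7=E, B8=F
input #8 (n=18): covers B1=F, B2=E, B3=T, B4=E, B5=S, B6=T, B7=E, B8=F
input #9 (n=31): covers B1=F, B2=S, B3=T, B4=E, B5=S, B6=T, B7=E, B8=T
input #10 (n=29): covers B1=F, B2=S, B3=T, B4=S, B6=T, B7=E, B8=F
union over all inputs: B1=T, B1=F, B2=S, B2=E, B3=T, B4=S, B4=E, B5=S, B6=T, B6=F, B7=E, B8=T, B8=F, B9=T (14 outcomes)
checked all size-1 subsets: none covers 14 outcomes (max 8/14)
checked all size-2 subsets: none covers 14 outcomes (max 12/14)
size 3: inputs {3, 6, 9} cover all 14 outcomes, and no lexicographically smaller subset of this size does
Answer: 3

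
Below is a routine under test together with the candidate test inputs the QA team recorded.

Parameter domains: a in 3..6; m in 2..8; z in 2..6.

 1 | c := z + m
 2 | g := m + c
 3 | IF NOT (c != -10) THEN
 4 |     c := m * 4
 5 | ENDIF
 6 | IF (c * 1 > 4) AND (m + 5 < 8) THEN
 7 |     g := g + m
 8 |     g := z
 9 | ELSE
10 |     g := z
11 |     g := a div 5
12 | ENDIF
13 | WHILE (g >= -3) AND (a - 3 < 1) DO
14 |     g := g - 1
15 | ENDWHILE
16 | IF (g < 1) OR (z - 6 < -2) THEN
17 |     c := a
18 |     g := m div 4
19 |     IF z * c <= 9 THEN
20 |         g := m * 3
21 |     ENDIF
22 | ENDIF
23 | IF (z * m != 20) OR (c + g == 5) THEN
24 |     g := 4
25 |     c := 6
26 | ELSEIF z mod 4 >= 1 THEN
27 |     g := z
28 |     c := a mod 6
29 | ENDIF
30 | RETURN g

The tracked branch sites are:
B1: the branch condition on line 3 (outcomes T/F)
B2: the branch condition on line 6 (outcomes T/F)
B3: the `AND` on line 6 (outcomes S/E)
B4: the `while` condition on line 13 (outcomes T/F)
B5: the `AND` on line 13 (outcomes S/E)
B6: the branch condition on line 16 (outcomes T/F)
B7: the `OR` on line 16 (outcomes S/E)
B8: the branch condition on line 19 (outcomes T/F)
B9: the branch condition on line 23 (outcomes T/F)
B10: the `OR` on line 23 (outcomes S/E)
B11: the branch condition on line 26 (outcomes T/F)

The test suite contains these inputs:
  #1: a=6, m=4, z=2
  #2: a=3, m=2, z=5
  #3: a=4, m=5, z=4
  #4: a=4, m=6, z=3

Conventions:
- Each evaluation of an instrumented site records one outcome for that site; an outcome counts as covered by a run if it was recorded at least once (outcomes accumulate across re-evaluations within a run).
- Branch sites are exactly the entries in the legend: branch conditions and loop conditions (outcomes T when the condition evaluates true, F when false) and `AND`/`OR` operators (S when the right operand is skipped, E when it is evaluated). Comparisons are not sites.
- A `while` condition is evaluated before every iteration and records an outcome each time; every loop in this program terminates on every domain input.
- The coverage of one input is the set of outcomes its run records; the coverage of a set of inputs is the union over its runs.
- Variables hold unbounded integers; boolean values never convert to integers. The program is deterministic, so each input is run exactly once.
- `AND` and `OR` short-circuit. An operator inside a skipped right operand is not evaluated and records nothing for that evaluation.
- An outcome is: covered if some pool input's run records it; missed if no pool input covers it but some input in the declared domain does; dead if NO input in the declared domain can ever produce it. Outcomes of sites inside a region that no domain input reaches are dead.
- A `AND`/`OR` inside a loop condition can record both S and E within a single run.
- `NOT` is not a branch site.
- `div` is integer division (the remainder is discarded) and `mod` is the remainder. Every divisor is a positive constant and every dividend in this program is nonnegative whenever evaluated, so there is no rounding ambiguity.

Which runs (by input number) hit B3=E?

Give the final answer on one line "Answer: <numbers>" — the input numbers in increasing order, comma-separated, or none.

input #1 (a=6, m=4, z=2): hits B3=E
input #2 (a=3, m=2, z=5): hits B3=E
input #3 (a=4, m=5, z=4): hits B3=E
input #4 (a=4, m=6, z=3): hits B3=E

Answer: 1, 2, 3, 4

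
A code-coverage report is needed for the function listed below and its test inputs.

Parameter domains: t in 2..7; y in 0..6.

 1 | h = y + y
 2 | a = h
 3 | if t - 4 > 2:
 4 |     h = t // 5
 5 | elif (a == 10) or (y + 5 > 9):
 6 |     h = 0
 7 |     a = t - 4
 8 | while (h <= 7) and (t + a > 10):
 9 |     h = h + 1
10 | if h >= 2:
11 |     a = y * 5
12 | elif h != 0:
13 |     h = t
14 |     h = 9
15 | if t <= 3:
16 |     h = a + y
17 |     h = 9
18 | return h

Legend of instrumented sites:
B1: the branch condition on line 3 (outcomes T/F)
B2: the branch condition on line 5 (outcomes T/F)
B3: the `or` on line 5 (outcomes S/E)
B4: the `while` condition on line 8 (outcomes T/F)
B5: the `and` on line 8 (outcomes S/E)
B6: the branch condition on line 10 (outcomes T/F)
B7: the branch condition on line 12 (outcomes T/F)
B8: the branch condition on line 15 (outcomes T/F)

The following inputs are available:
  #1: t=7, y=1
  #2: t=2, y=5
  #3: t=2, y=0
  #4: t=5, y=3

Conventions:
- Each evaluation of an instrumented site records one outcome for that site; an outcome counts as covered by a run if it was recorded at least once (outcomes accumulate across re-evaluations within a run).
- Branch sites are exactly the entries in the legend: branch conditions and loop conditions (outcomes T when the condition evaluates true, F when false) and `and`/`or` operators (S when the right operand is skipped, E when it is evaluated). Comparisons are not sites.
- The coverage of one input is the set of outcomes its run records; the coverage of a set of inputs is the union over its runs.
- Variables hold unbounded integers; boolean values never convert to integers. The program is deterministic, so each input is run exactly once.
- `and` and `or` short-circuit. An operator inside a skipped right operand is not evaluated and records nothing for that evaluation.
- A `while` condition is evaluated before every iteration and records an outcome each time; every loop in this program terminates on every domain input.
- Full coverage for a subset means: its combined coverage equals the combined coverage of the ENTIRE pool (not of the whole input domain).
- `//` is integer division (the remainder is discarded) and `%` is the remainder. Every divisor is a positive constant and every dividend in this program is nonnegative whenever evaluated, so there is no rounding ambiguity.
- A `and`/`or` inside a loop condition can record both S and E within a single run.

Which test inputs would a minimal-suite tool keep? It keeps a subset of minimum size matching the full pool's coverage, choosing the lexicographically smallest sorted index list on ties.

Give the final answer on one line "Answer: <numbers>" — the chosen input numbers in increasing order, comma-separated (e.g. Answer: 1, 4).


test 1 (t=7, y=1) fires B1->T, B5->E, B4->F, B6->F, B7->T, B8->F; hits B1=T, B4=F, B5=E, B6=F, B7=T, B8=F
test 2 (t=2, y=5) fires B1->F, B3->S, B2->T, B5->E, B4->F, B6->F, B7->F, B8->T; hits B1=F, B2=T, B3=S, B4=F, B5=E, B6=F, B7=F, B8=T
test 3 (t=2, y=0) fires B1->F, B3->E, B2->F, B5->E, B4->F, B6->F, B7->F, B8->T; hits B1=F, B2=F, B3=E, B4=F, B5=E, B6=F, B7=F, B8=T
test 4 (t=5, y=3) fires B1->F, B3->E, B2->F, B5->E, B4->T, B5->E, B4->T, B5->S, B4->F, B6->T, B8->F; hits B1=F, B2=F, B3=E, B4=T, B4=F, B5=S, B5=E, B6=T, B8=F
the full pool covers 16 outcomes: B1=T, B1=F, B2=T, B2=F, B3=S, B3=E, B4=T, B4=F, B5=S, B5=E, B6=T, B6=F, B7=T, B7=F, B8=T, B8=F
checked all size-1 subsets: none covers 16 outcomes (max 9/16)
checked all size-2 subsets: none covers 16 outcomes (max 14/16)
inputs {1, 2, 4} (size 3) cover everything; no size-3 subset with a lexicographically smaller index list covers all 16
Answer: 1, 2, 4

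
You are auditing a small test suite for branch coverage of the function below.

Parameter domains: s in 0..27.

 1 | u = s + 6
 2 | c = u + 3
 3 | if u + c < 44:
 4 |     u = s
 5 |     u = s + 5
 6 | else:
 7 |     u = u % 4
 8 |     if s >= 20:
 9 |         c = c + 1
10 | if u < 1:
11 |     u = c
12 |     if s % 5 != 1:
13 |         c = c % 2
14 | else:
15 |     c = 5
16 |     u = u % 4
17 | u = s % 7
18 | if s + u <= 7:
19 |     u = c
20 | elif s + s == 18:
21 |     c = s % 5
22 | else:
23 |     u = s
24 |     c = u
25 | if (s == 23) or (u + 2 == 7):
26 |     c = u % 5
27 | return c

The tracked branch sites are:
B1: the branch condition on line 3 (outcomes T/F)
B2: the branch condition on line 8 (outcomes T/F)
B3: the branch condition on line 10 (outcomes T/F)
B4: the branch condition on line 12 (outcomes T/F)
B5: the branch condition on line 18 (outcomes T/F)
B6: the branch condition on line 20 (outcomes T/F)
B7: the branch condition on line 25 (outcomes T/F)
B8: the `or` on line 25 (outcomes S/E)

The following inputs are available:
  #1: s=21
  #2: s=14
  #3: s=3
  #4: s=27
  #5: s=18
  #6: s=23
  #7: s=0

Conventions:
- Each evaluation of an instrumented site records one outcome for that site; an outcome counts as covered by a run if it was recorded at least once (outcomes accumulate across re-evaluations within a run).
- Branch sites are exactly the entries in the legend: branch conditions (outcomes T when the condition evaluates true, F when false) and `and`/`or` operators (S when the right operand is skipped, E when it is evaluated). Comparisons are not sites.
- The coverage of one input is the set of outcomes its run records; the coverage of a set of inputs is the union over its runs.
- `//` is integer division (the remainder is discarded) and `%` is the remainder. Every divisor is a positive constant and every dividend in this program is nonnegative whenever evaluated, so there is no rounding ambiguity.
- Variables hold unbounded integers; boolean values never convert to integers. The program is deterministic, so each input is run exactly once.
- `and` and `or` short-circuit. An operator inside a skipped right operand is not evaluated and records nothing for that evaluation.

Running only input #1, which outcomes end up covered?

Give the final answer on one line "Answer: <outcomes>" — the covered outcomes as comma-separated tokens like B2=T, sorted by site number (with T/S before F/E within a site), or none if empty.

Simulating input #1 (s=21) step by step:
  B1->F, B2->T, B3->F, B5->F, B6->F, B8->E, B7->F
deduplicating events, the covered set is: B1=F, B2=T, B3=F, B5=F, B6=F, B7=F, B8=E

Answer: B1=F, B2=T, B3=F, B5=F, B6=F, B7=F, B8=E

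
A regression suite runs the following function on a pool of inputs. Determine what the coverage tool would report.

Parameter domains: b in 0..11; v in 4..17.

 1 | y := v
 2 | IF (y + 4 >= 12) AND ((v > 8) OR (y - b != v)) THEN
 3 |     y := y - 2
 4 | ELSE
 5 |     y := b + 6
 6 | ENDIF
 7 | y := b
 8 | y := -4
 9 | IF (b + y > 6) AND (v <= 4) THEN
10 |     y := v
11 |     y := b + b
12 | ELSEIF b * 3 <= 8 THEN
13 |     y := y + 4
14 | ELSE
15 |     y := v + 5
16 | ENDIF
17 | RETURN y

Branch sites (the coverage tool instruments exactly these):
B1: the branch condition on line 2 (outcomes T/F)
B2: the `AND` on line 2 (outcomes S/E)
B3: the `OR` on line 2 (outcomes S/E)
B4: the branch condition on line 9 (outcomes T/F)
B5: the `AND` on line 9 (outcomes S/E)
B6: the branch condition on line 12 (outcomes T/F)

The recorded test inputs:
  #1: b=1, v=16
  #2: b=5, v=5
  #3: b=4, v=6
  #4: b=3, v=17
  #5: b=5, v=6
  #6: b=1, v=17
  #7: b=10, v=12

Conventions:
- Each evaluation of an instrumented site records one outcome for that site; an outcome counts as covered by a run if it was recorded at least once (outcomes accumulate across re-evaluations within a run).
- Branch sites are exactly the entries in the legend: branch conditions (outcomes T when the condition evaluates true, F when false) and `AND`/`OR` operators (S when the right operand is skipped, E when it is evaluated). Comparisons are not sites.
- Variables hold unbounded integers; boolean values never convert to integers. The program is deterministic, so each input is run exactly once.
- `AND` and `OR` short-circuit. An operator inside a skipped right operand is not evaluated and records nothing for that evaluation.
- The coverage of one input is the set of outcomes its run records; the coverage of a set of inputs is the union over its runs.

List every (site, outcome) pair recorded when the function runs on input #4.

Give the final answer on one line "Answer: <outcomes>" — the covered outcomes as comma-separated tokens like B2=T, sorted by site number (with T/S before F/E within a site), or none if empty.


Event log for input #4 (b=3, v=17):
  B2->E, B3->S, B1->T, B5->S, B4->F, B6->F
deduplicating events, the covered set is: B1=T, B2=E, B3=S, B4=F, B5=S, B6=F
Answer: B1=T, B2=E, B3=S, B4=F, B5=S, B6=F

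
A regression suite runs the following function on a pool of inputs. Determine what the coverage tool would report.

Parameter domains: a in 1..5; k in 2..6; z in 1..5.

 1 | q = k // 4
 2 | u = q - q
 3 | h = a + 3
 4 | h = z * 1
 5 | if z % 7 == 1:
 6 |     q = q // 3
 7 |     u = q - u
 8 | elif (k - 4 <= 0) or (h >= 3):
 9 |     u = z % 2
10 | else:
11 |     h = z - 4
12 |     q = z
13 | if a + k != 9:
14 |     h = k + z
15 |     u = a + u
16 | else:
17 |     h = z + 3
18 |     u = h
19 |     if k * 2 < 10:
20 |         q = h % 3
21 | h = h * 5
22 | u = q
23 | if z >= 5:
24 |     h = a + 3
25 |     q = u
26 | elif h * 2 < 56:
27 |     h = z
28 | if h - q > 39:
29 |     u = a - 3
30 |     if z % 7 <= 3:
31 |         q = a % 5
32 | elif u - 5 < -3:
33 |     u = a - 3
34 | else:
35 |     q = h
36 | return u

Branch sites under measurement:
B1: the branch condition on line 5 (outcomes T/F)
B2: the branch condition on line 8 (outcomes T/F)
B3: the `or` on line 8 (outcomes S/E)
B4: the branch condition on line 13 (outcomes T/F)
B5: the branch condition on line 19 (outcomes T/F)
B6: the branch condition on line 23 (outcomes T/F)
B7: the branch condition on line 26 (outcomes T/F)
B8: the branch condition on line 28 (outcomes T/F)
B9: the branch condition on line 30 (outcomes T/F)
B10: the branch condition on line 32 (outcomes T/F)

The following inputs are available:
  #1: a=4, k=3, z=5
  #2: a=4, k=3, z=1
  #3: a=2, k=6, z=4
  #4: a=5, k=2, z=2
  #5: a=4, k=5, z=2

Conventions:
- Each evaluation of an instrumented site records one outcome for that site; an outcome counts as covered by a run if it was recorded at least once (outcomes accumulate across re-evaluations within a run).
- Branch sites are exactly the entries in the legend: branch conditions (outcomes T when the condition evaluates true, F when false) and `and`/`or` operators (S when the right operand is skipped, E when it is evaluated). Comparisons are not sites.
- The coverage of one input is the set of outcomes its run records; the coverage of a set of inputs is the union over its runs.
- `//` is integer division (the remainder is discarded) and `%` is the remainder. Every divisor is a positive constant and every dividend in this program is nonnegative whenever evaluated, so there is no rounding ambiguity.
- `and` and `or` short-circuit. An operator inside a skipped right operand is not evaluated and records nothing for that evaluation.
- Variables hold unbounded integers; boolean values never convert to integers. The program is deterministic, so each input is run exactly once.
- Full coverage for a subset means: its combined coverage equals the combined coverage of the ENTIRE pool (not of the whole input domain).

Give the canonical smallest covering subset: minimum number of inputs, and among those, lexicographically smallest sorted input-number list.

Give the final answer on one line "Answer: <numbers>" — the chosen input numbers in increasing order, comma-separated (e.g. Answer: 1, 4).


input #1 (a=4, k=3, z=5): covers B1=F, B2=T, B3=S, B4=T, B6=T, B8=F, B10=T
input #2 (a=4, k=3, z=1): covers B1=T, B4=T, B6=F, B7=T, B8=F, B10=T
input #3 (a=2, k=6, z=4): covers B1=F, B2=T, B3=E, B4=T, B6=F, B7=F, B8=T, B9=F
input #4 (a=5, k=2, z=2): covers B1=F, B2=T, B3=S, B4=T, B6=F, B7=T, B8=F, B10=T
input #5 (a=4, k=5, z=2): covers B1=F, B2=F, B3=E, B4=F, B5=F, B6=F, B7=T, B8=F, B10=F
together the pool reaches 18 outcomes: B1=T, B1=F, B2=T, B2=F, B3=S, B3=E, B4=T, B4=F, B5=F, B6=T, B6=F, B7=T, B7=F, B8=T, B8=F, B9=F, B10=T, B10=F
every size-1 subset falls short of the 18 outcomes (best: 9/18)
every size-2 subset falls short of the 18 outcomes (best: 14/18)
every size-3 subset falls short of the 18 outcomes (best: 17/18)
size 4: inputs {1, 2, 3, 5} cover all 18 outcomes, and no lexicographically smaller subset of this size does
Answer: 1, 2, 3, 5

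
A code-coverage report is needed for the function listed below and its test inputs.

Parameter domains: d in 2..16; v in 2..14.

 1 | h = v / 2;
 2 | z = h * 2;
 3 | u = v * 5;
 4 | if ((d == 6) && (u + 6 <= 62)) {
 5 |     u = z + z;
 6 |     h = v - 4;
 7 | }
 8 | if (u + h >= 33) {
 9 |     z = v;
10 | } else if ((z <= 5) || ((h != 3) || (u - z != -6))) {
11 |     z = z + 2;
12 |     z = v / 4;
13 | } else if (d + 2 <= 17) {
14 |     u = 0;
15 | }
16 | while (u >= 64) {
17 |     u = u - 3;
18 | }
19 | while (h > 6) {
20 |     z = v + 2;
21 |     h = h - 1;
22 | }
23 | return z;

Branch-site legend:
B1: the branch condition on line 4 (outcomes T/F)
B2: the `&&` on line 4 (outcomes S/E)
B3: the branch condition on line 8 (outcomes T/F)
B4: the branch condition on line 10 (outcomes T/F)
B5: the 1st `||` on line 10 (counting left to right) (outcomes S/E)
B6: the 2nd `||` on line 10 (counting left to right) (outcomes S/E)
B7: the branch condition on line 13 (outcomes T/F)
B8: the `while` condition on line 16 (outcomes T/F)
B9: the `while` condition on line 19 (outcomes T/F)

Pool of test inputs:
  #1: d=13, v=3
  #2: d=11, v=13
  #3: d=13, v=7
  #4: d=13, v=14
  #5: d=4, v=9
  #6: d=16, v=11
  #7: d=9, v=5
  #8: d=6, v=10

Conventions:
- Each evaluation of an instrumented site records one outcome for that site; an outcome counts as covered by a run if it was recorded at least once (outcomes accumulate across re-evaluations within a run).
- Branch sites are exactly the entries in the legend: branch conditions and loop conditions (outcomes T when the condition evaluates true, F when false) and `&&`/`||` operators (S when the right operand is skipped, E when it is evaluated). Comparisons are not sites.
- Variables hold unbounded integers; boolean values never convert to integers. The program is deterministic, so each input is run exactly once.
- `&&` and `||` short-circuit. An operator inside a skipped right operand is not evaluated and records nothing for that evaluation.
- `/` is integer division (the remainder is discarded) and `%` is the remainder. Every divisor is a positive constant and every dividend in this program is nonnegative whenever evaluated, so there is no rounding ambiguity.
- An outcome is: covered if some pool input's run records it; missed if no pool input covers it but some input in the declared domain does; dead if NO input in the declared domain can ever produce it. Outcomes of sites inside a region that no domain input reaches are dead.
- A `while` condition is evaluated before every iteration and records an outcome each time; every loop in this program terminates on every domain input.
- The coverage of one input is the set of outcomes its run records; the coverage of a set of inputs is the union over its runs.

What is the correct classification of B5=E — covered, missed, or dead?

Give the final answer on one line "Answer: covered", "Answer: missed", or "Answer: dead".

B5=E is recorded by pool input(s) 8 -> covered

Answer: covered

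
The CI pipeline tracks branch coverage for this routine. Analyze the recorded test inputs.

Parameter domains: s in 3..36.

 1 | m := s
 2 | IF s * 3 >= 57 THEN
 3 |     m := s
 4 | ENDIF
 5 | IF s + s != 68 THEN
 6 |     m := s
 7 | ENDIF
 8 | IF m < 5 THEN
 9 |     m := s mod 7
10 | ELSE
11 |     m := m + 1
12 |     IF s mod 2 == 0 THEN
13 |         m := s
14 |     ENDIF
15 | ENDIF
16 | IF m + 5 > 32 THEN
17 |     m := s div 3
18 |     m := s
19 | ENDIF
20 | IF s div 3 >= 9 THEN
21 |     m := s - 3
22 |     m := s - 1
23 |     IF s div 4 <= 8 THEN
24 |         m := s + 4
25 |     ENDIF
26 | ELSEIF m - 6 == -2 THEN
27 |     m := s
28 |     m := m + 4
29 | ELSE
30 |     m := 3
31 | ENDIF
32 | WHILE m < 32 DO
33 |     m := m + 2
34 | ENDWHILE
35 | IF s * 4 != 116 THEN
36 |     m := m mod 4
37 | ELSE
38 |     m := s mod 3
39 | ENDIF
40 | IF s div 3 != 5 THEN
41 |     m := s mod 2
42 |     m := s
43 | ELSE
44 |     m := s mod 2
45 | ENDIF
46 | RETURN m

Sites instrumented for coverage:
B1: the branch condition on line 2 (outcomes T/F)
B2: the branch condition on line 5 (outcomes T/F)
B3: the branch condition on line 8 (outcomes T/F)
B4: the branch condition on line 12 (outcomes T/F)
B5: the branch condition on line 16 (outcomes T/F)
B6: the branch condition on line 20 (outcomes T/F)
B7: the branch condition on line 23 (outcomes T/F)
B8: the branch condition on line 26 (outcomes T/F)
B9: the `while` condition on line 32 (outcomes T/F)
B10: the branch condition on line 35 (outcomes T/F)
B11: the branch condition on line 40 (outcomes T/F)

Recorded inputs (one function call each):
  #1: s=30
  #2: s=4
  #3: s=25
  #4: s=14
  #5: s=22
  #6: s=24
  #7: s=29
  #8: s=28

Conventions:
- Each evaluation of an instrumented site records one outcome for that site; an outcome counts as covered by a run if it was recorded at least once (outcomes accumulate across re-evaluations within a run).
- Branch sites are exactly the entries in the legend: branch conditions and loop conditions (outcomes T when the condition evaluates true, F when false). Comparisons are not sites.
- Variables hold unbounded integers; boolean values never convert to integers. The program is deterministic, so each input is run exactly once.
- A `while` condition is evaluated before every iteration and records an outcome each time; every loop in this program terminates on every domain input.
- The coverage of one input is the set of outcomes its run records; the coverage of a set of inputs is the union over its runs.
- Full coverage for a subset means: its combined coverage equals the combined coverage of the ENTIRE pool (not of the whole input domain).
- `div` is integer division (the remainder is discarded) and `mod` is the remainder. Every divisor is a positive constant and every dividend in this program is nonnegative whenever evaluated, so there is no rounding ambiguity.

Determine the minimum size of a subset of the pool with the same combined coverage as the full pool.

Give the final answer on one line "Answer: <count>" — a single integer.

run #1 (s=30) records B1=T, B2=T, B3=F, B4=T, B5=T, B6=T, B7=T, B9=F, B10=T, B11=T
run #2 (s=4) records B1=F, B2=T, B3=T, B5=F, B6=F, B8=T, B9=T, B9=F, B10=T, B11=T
run #3 (s=25) records B1=T, B2=T, B3=F, B4=F, B5=F, B6=F, B8=F, B9=T, B9=F, B10=T, B11=T
run #4 (s=14) records B1=F, B2=T, B3=F, B4=T, B5=F, B6=F, B8=F, B9=T, B9=F, B10=T, B11=T
run #5 (s=22) records B1=T, B2=T, B3=F, B4=T, B5=F, B6=F, B8=F, B9=T, B9=F, B10=T, B11=T
run #6 (s=24) records B1=T, B2=T, B3=F, B4=T, B5=F, B6=F, B8=F, B9=T, B9=F, B10=T, B11=T
run #7 (s=29) records B1=T, B2=T, B3=F, B4=F, B5=T, B6=T, B7=T, B9=F, B10=F, B11=T
run #8 (s=28) records B1=T, B2=T, B3=F, B4=T, B5=T, B6=T, B7=T, B9=F, B10=T, B11=T
the full pool covers 19 outcomes: B1=T, B1=F, B2=T, B3=T, B3=F, B4=T, B4=F, B5=T, B5=F, B6=T, B6=F, B7=T, B8=T, B8=F, B9=T, B9=F, B10=T, B10=F, B11=T
size 1 is not enough: best union over all size-1 subsets is 11/19
size 2 is not enough: best union over all size-2 subsets is 17/19
at size 3, {2, 4, 7} reaches all 19 outcomes; every lexicographically earlier size-3 subset fails

Answer: 3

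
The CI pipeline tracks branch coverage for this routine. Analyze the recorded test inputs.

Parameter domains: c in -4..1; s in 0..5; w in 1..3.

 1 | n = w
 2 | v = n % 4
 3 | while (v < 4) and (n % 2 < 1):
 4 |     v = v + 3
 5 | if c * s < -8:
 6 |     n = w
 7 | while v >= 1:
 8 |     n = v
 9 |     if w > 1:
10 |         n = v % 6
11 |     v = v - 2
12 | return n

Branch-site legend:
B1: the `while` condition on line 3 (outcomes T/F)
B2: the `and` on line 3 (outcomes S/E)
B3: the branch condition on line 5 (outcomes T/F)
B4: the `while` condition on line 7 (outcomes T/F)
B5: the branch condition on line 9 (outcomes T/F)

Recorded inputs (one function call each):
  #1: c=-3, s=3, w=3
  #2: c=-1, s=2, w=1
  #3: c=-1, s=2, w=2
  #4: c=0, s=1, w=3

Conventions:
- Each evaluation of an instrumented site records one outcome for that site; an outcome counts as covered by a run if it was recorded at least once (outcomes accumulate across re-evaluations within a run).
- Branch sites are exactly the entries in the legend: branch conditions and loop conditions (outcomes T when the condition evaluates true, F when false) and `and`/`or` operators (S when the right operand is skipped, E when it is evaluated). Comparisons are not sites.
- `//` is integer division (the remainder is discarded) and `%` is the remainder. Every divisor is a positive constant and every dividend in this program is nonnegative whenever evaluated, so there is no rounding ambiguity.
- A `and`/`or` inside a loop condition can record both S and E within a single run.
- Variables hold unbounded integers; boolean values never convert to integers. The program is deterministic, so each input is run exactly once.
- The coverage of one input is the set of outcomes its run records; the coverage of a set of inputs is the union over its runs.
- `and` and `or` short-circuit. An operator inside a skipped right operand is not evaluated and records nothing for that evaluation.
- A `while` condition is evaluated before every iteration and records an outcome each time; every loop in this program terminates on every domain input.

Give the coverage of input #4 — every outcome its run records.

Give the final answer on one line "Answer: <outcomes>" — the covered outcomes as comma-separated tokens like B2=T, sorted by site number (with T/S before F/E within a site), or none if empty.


Running input #4 (c=0, s=1, w=3), event by event:
  B2->E, B1->F, B3->F, B4->T, B5->T, B4->T, B5->T, B4->F
collecting distinct outcomes: B1=F, B2=E, B3=F, B4=T, B4=F, B5=T
Answer: B1=F, B2=E, B3=F, B4=T, B4=F, B5=T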